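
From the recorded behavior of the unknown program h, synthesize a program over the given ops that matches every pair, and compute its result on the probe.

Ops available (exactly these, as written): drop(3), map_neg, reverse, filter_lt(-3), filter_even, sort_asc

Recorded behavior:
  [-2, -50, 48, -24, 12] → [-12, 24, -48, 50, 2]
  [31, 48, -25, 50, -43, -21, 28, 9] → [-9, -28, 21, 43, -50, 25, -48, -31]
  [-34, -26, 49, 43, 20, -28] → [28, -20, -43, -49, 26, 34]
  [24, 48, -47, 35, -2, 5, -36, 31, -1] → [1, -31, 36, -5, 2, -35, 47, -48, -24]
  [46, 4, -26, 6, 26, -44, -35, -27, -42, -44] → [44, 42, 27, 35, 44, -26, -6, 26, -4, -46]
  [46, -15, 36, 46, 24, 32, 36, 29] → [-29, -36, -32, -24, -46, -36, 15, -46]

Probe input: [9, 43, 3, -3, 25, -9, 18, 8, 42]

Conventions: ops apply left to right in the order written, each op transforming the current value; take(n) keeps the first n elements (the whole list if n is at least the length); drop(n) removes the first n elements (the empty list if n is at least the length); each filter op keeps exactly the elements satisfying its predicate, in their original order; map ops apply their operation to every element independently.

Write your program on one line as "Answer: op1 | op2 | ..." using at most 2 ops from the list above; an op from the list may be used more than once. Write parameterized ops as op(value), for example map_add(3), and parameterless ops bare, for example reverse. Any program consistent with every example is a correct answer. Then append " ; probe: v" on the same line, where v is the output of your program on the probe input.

map_neg | reverse ; probe: [-42, -8, -18, 9, -25, 3, -3, -43, -9]

Check, running the answer program on each example:
  [-2, -50, 48, -24, 12] -> [2, 50, -48, 24, -12] -> [-12, 24, -48, 50, 2]
  [31, 48, -25, 50, -43, -21, 28, 9] -> [-31, -48, 25, -50, 43, 21, -28, -9] -> [-9, -28, 21, 43, -50, 25, -48, -31]
  [-34, -26, 49, 43, 20, -28] -> [34, 26, -49, -43, -20, 28] -> [28, -20, -43, -49, 26, 34]
  [24, 48, -47, 35, -2, 5, -36, 31, -1] -> [-24, -48, 47, -35, 2, -5, 36, -31, 1] -> [1, -31, 36, -5, 2, -35, 47, -48, -24]
  [46, 4, -26, 6, 26, -44, -35, -27, -42, -44] -> [-46, -4, 26, -6, -26, 44, 35, 27, 42, 44] -> [44, 42, 27, 35, 44, -26, -6, 26, -4, -46]
  [46, -15, 36, 46, 24, 32, 36, 29] -> [-46, 15, -36, -46, -24, -32, -36, -29] -> [-29, -36, -32, -24, -46, -36, 15, -46]
  probe: [9, 43, 3, -3, 25, -9, 18, 8, 42] -> [-9, -43, -3, 3, -25, 9, -18, -8, -42] -> [-42, -8, -18, 9, -25, 3, -3, -43, -9]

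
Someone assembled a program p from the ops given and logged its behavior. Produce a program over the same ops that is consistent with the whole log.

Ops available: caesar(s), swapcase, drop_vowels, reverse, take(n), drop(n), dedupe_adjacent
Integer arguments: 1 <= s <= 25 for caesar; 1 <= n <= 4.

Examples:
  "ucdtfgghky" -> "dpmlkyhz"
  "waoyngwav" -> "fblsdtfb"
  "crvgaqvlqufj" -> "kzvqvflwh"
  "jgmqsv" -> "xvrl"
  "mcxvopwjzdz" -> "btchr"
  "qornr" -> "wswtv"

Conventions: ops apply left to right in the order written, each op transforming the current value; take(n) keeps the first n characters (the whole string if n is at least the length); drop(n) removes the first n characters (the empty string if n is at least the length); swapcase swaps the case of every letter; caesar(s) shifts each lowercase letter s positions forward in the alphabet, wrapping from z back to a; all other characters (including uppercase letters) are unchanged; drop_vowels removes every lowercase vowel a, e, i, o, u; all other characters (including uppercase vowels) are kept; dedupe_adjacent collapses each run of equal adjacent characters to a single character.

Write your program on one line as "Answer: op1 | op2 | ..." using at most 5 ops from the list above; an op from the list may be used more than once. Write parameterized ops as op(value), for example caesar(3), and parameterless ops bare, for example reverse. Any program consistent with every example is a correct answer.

caesar(5) | reverse | drop_vowels | dedupe_adjacent

Check, running the answer program on each example:
  "ucdtfgghky" -> "zhiykllmpd" -> "dpmllkyihz" -> "dpmllkyhz" -> "dpmlkyhz"
  "waoyngwav" -> "bftdslbfa" -> "afblsdtfb" -> "fblsdtfb" -> "fblsdtfb"
  "crvgaqvlqufj" -> "hwalfvaqvzko" -> "okzvqavflawh" -> "kzvqvflwh" -> "kzvqvflwh"
  "jgmqsv" -> "olrvxa" -> "axvrlo" -> "xvrl" -> "xvrl"
  "mcxvopwjzdz" -> "rhcatuboeie" -> "eieobutachr" -> "btchr" -> "btchr"
  "qornr" -> "vtwsw" -> "wswtv" -> "wswtv" -> "wswtv"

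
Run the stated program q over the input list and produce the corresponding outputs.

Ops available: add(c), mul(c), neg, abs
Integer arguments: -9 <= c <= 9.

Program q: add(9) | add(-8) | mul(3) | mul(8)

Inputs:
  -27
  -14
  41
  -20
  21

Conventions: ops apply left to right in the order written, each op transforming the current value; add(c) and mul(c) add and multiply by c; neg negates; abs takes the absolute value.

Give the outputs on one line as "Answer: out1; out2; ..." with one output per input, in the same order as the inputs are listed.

-624; -312; 1008; -456; 528

Execution, op by op:
  -27 -> -18 -> -26 -> -78 -> -624
  -14 -> -5 -> -13 -> -39 -> -312
  41 -> 50 -> 42 -> 126 -> 1008
  -20 -> -11 -> -19 -> -57 -> -456
  21 -> 30 -> 22 -> 66 -> 528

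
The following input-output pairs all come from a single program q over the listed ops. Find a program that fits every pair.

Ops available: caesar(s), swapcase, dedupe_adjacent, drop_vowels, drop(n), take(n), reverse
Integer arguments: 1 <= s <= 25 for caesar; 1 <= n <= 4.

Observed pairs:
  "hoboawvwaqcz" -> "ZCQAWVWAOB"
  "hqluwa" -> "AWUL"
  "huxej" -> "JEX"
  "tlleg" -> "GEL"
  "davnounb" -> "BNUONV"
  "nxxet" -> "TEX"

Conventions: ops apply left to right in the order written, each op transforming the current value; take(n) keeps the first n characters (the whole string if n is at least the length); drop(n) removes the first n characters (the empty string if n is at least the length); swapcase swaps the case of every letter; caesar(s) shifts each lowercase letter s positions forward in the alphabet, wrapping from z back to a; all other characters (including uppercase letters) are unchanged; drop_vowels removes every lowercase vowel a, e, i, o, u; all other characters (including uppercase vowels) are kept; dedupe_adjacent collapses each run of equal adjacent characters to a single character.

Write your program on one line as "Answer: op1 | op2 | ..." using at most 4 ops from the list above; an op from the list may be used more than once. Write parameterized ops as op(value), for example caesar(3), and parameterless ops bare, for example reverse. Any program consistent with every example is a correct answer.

drop(2) | reverse | swapcase

Check, running the answer program on each example:
  "hoboawvwaqcz" -> "boawvwaqcz" -> "zcqawvwaob" -> "ZCQAWVWAOB"
  "hqluwa" -> "luwa" -> "awul" -> "AWUL"
  "huxej" -> "xej" -> "jex" -> "JEX"
  "tlleg" -> "leg" -> "gel" -> "GEL"
  "davnounb" -> "vnounb" -> "bnuonv" -> "BNUONV"
  "nxxet" -> "xet" -> "tex" -> "TEX"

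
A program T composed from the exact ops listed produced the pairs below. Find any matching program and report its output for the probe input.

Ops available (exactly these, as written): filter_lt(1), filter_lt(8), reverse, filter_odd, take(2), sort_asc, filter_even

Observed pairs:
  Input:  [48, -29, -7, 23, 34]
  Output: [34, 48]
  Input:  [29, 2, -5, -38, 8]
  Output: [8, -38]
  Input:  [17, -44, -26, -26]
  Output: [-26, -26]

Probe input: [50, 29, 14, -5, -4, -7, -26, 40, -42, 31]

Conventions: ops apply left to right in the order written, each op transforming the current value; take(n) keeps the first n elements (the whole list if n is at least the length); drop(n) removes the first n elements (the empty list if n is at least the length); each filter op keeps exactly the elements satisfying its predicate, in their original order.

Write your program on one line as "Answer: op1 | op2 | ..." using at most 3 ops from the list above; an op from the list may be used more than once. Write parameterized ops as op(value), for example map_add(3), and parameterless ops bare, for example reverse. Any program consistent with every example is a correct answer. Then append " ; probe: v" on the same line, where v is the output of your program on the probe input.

reverse | filter_even | take(2) ; probe: [-42, 40]

Check, running the answer program on each example:
  [48, -29, -7, 23, 34] -> [34, 23, -7, -29, 48] -> [34, 48] -> [34, 48]
  [29, 2, -5, -38, 8] -> [8, -38, -5, 2, 29] -> [8, -38, 2] -> [8, -38]
  [17, -44, -26, -26] -> [-26, -26, -44, 17] -> [-26, -26, -44] -> [-26, -26]
  probe: [50, 29, 14, -5, -4, -7, -26, 40, -42, 31] -> [31, -42, 40, -26, -7, -4, -5, 14, 29, 50] -> [-42, 40, -26, -4, 14, 50] -> [-42, 40]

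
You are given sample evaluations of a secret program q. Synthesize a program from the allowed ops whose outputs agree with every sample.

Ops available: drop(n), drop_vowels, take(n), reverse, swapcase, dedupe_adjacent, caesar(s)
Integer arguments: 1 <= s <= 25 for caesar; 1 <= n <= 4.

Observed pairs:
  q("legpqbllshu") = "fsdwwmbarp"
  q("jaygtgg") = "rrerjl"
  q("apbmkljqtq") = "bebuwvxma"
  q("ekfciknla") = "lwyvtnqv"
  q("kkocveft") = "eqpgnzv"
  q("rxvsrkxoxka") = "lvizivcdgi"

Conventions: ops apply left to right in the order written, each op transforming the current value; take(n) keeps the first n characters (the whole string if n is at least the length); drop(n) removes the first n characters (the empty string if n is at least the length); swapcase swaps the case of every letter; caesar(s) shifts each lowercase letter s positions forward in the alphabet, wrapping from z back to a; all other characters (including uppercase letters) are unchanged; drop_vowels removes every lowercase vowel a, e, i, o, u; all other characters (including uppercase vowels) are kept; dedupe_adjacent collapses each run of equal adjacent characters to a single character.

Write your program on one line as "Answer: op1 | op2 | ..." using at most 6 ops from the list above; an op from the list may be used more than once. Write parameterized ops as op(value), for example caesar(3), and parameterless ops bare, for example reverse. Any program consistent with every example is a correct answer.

caesar(12) | caesar(25) | swapcase | drop(1) | reverse | swapcase

Check, running the answer program on each example:
  "legpqbllshu" -> "xqsbcnxxetg" -> "wprabmwwdsf" -> "WPRABMWWDSF" -> "PRABMWWDSF" -> "FSDWWMBARP" -> "fsdwwmbarp"
  "jaygtgg" -> "vmksfss" -> "uljrerr" -> "ULJRERR" -> "LJRERR" -> "RRERJL" -> "rrerjl"
  "apbmkljqtq" -> "mbnywxvcfc" -> "lamxvwubeb" -> "LAMXVWUBEB" -> "AMXVWUBEB" -> "BEBUWVXMA" -> "bebuwvxma"
  "ekfciknla" -> "qwrouwzxm" -> "pvqntvywl" -> "PVQNTVYWL" -> "VQNTVYWL" -> "LWYVTNQV" -> "lwyvtnqv"
  "kkocveft" -> "wwaohqrf" -> "vvzngpqe" -> "VVZNGPQE" -> "VZNGPQE" -> "EQPGNZV" -> "eqpgnzv"
  "rxvsrkxoxka" -> "djhedwjajwm" -> "cigdcvizivl" -> "CIGDCVIZIVL" -> "IGDCVIZIVL" -> "LVIZIVCDGI" -> "lvizivcdgi"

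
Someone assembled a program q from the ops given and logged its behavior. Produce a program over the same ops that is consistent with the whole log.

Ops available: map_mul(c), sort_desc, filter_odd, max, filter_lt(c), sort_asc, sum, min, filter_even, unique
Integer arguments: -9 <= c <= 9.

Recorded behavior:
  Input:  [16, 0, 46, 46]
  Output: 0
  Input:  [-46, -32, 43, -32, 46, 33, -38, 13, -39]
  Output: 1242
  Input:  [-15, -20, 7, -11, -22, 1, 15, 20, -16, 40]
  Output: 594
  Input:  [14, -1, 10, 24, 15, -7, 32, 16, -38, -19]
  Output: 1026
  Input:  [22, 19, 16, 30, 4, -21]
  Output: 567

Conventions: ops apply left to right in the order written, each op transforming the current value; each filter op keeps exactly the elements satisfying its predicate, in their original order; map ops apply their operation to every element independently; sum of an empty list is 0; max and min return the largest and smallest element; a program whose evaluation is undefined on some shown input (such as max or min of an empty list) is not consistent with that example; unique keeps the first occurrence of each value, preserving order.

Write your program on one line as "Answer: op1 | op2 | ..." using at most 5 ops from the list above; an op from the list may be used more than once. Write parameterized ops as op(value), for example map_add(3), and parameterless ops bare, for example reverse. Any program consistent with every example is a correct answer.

unique | map_mul(3) | map_mul(-9) | max

Check, running the answer program on each example:
  [16, 0, 46, 46] -> [16, 0, 46] -> [48, 0, 138] -> [-432, 0, -1242] -> 0
  [-46, -32, 43, -32, 46, 33, -38, 13, -39] -> [-46, -32, 43, 46, 33, -38, 13, -39] -> [-138, -96, 129, 138, 99, -114, 39, -117] -> [1242, 864, -1161, -1242, -891, 1026, -351, 1053] -> 1242
  [-15, -20, 7, -11, -22, 1, 15, 20, -16, 40] -> [-15, -20, 7, -11, -22, 1, 15, 20, -16, 40] -> [-45, -60, 21, -33, -66, 3, 45, 60, -48, 120] -> [405, 540, -189, 297, 594, -27, -405, -540, 432, -1080] -> 594
  [14, -1, 10, 24, 15, -7, 32, 16, -38, -19] -> [14, -1, 10, 24, 15, -7, 32, 16, -38, -19] -> [42, -3, 30, 72, 45, -21, 96, 48, -114, -57] -> [-378, 27, -270, -648, -405, 189, -864, -432, 1026, 513] -> 1026
  [22, 19, 16, 30, 4, -21] -> [22, 19, 16, 30, 4, -21] -> [66, 57, 48, 90, 12, -63] -> [-594, -513, -432, -810, -108, 567] -> 567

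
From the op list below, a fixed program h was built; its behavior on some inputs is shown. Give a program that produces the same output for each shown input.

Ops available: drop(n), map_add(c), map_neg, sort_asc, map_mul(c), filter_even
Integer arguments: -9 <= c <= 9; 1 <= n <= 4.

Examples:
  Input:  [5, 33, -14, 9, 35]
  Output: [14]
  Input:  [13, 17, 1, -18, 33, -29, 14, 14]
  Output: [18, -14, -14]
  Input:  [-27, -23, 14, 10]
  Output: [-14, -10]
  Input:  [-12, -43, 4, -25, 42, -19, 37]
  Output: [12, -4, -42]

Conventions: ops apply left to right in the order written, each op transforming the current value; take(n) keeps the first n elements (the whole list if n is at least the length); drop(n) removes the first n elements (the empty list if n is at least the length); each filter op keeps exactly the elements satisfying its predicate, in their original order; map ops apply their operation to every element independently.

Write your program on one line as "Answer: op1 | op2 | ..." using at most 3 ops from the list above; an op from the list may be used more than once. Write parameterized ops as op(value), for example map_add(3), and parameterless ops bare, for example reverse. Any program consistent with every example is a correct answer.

filter_even | map_neg

Check, running the answer program on each example:
  [5, 33, -14, 9, 35] -> [-14] -> [14]
  [13, 17, 1, -18, 33, -29, 14, 14] -> [-18, 14, 14] -> [18, -14, -14]
  [-27, -23, 14, 10] -> [14, 10] -> [-14, -10]
  [-12, -43, 4, -25, 42, -19, 37] -> [-12, 4, 42] -> [12, -4, -42]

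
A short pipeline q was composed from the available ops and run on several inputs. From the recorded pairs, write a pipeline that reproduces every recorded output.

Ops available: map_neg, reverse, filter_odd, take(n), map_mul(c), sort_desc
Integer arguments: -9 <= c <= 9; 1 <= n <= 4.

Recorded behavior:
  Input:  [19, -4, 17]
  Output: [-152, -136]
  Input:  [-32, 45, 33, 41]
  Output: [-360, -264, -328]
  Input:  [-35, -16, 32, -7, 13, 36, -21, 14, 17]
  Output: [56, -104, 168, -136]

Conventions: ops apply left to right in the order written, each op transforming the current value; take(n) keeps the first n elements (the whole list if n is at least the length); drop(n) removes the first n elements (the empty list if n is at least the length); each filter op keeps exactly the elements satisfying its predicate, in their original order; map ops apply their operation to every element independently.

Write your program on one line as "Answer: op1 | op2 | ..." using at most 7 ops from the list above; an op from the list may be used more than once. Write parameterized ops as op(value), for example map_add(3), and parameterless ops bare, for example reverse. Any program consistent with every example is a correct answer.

map_neg | reverse | filter_odd | map_mul(8) | take(4) | reverse

Check, running the answer program on each example:
  [19, -4, 17] -> [-19, 4, -17] -> [-17, 4, -19] -> [-17, -19] -> [-136, -152] -> [-136, -152] -> [-152, -136]
  [-32, 45, 33, 41] -> [32, -45, -33, -41] -> [-41, -33, -45, 32] -> [-41, -33, -45] -> [-328, -264, -360] -> [-328, -264, -360] -> [-360, -264, -328]
  [-35, -16, 32, -7, 13, 36, -21, 14, 17] -> [35, 16, -32, 7, -13, -36, 21, -14, -17] -> [-17, -14, 21, -36, -13, 7, -32, 16, 35] -> [-17, 21, -13, 7, 35] -> [-136, 168, -104, 56, 280] -> [-136, 168, -104, 56] -> [56, -104, 168, -136]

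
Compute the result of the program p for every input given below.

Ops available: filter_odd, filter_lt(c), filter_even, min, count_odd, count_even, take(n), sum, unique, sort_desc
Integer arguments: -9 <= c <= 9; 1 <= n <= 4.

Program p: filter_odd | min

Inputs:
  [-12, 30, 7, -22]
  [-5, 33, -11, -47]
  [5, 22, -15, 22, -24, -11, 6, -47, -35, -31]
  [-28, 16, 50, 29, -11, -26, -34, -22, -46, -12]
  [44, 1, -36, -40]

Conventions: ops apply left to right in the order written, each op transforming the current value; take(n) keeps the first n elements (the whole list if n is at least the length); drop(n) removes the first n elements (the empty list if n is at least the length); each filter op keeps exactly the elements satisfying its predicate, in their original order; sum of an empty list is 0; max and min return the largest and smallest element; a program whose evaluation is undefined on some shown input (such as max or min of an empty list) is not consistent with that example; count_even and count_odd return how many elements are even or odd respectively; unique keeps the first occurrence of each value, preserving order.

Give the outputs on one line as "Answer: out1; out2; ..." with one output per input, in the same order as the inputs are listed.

7; -47; -47; -11; 1

Execution, op by op:
  [-12, 30, 7, -22] -> [7] -> 7
  [-5, 33, -11, -47] -> [-5, 33, -11, -47] -> -47
  [5, 22, -15, 22, -24, -11, 6, -47, -35, -31] -> [5, -15, -11, -47, -35, -31] -> -47
  [-28, 16, 50, 29, -11, -26, -34, -22, -46, -12] -> [29, -11] -> -11
  [44, 1, -36, -40] -> [1] -> 1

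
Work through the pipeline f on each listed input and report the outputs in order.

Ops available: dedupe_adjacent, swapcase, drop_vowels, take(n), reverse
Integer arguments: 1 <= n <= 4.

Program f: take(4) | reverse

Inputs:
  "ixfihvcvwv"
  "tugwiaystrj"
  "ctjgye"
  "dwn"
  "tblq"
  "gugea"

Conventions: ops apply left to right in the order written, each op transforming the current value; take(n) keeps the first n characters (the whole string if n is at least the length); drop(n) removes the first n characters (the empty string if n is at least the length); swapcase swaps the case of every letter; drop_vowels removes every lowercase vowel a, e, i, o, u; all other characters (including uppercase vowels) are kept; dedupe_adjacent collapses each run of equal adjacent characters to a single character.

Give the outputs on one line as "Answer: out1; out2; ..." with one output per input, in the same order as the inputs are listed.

Execution, op by op:
  "ixfihvcvwv" -> "ixfi" -> "ifxi"
  "tugwiaystrj" -> "tugw" -> "wgut"
  "ctjgye" -> "ctjg" -> "gjtc"
  "dwn" -> "dwn" -> "nwd"
  "tblq" -> "tblq" -> "qlbt"
  "gugea" -> "guge" -> "egug"

"ifxi"; "wgut"; "gjtc"; "nwd"; "qlbt"; "egug"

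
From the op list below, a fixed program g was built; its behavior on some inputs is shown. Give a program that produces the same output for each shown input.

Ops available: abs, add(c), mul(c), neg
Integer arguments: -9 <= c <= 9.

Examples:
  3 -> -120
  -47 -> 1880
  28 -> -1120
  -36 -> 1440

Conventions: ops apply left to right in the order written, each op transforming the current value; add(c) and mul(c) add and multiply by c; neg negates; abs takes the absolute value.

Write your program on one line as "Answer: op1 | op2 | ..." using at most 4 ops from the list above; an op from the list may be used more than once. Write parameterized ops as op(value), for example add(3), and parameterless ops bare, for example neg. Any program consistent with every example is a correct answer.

mul(-5) | mul(-8) | neg

Check, running the answer program on each example:
  3 -> -15 -> 120 -> -120
  -47 -> 235 -> -1880 -> 1880
  28 -> -140 -> 1120 -> -1120
  -36 -> 180 -> -1440 -> 1440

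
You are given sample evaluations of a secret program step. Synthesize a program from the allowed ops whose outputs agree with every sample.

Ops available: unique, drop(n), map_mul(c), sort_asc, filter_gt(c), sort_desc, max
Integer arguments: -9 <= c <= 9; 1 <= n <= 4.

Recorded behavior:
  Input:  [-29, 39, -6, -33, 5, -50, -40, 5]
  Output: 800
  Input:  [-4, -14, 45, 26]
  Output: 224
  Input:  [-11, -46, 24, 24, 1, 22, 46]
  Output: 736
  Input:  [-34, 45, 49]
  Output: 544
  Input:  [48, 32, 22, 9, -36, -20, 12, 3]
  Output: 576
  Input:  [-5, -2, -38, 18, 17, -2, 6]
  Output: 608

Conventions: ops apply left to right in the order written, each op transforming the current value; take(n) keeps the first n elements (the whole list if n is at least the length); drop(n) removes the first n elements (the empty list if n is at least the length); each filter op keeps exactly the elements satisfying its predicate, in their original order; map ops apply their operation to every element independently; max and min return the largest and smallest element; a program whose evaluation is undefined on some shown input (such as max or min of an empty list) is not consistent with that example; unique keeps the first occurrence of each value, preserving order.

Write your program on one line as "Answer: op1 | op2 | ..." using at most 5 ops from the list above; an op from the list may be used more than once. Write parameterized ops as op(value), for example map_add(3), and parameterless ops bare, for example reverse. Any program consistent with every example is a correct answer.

map_mul(2) | sort_desc | map_mul(-8) | filter_gt(2) | max

Check, running the answer program on each example:
  [-29, 39, -6, -33, 5, -50, -40, 5] -> [-58, 78, -12, -66, 10, -100, -80, 10] -> [78, 10, 10, -12, -58, -66, -80, -100] -> [-624, -80, -80, 96, 464, 528, 640, 800] -> [96, 464, 528, 640, 800] -> 800
  [-4, -14, 45, 26] -> [-8, -28, 90, 52] -> [90, 52, -8, -28] -> [-720, -416, 64, 224] -> [64, 224] -> 224
  [-11, -46, 24, 24, 1, 22, 46] -> [-22, -92, 48, 48, 2, 44, 92] -> [92, 48, 48, 44, 2, -22, -92] -> [-736, -384, -384, -352, -16, 176, 736] -> [176, 736] -> 736
  [-34, 45, 49] -> [-68, 90, 98] -> [98, 90, -68] -> [-784, -720, 544] -> [544] -> 544
  [48, 32, 22, 9, -36, -20, 12, 3] -> [96, 64, 44, 18, -72, -40, 24, 6] -> [96, 64, 44, 24, 18, 6, -40, -72] -> [-768, -512, -352, -192, -144, -48, 320, 576] -> [320, 576] -> 576
  [-5, -2, -38, 18, 17, -2, 6] -> [-10, -4, -76, 36, 34, -4, 12] -> [36, 34, 12, -4, -4, -10, -76] -> [-288, -272, -96, 32, 32, 80, 608] -> [32, 32, 80, 608] -> 608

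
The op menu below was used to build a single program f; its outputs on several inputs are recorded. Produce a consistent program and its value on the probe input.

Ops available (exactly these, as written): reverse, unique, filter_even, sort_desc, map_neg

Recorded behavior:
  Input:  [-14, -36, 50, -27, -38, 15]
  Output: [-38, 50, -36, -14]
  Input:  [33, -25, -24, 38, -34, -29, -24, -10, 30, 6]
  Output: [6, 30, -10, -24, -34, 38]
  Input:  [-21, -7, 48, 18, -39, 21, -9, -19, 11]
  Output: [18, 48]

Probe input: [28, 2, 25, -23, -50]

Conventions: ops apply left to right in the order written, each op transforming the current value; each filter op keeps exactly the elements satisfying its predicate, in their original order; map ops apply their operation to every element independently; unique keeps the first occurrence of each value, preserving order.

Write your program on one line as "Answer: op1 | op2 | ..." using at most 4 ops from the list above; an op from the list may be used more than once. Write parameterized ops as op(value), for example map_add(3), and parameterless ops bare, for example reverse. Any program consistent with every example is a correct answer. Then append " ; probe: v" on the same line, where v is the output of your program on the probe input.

filter_even | reverse | unique ; probe: [-50, 2, 28]

Check, running the answer program on each example:
  [-14, -36, 50, -27, -38, 15] -> [-14, -36, 50, -38] -> [-38, 50, -36, -14] -> [-38, 50, -36, -14]
  [33, -25, -24, 38, -34, -29, -24, -10, 30, 6] -> [-24, 38, -34, -24, -10, 30, 6] -> [6, 30, -10, -24, -34, 38, -24] -> [6, 30, -10, -24, -34, 38]
  [-21, -7, 48, 18, -39, 21, -9, -19, 11] -> [48, 18] -> [18, 48] -> [18, 48]
  probe: [28, 2, 25, -23, -50] -> [28, 2, -50] -> [-50, 2, 28] -> [-50, 2, 28]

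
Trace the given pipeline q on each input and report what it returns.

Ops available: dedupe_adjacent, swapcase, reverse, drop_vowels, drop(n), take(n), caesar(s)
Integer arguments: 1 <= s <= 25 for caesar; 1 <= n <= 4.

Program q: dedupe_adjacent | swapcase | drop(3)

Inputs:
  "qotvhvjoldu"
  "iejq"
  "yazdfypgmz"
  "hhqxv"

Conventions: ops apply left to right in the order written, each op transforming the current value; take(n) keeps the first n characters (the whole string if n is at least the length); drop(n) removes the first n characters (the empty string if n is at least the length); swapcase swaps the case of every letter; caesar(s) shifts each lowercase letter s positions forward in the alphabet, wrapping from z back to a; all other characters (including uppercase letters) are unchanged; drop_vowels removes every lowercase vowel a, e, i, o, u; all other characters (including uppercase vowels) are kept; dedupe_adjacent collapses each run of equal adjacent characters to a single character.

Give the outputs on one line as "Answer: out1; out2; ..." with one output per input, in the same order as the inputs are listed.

"VHVJOLDU"; "Q"; "DFYPGMZ"; "V"

Execution, op by op:
  "qotvhvjoldu" -> "qotvhvjoldu" -> "QOTVHVJOLDU" -> "VHVJOLDU"
  "iejq" -> "iejq" -> "IEJQ" -> "Q"
  "yazdfypgmz" -> "yazdfypgmz" -> "YAZDFYPGMZ" -> "DFYPGMZ"
  "hhqxv" -> "hqxv" -> "HQXV" -> "V"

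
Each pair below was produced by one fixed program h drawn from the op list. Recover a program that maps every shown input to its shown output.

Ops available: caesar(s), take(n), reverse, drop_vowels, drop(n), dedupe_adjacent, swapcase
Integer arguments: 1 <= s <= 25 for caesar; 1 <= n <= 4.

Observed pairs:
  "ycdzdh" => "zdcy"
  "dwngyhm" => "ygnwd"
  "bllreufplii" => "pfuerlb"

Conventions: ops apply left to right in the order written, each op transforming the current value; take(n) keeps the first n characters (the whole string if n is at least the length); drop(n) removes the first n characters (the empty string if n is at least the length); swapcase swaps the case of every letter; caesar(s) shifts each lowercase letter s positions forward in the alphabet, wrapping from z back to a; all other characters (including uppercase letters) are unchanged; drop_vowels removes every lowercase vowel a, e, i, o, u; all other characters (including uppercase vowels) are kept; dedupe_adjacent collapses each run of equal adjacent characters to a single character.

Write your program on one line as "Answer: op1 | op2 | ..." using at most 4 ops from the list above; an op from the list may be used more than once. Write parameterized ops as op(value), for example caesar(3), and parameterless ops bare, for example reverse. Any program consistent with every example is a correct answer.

reverse | dedupe_adjacent | drop(2)

Check, running the answer program on each example:
  "ycdzdh" -> "hdzdcy" -> "hdzdcy" -> "zdcy"
  "dwngyhm" -> "mhygnwd" -> "mhygnwd" -> "ygnwd"
  "bllreufplii" -> "iilpfuerllb" -> "ilpfuerlb" -> "pfuerlb"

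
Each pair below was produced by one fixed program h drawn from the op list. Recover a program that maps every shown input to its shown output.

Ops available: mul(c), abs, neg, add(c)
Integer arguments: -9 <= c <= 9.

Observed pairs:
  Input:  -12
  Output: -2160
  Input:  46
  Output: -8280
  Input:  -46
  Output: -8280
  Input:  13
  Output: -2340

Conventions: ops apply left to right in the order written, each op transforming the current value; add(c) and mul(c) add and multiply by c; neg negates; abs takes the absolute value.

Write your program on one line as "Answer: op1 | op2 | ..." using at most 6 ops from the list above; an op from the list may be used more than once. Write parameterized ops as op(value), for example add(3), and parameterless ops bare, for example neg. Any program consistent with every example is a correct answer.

mul(-4) | neg | mul(-9) | abs | mul(-5)

Check, running the answer program on each example:
  -12 -> 48 -> -48 -> 432 -> 432 -> -2160
  46 -> -184 -> 184 -> -1656 -> 1656 -> -8280
  -46 -> 184 -> -184 -> 1656 -> 1656 -> -8280
  13 -> -52 -> 52 -> -468 -> 468 -> -2340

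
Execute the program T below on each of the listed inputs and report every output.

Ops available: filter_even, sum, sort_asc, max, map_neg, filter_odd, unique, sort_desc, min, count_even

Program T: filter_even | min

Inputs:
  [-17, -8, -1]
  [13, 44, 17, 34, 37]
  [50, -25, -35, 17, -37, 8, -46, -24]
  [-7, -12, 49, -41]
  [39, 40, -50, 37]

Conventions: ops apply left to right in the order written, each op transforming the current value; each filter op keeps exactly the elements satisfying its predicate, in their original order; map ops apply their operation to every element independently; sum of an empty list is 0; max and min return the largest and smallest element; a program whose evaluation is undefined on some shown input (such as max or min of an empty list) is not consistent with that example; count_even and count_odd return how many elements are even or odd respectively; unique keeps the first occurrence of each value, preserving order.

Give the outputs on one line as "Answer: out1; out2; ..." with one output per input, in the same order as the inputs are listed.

Execution, op by op:
  [-17, -8, -1] -> [-8] -> -8
  [13, 44, 17, 34, 37] -> [44, 34] -> 34
  [50, -25, -35, 17, -37, 8, -46, -24] -> [50, 8, -46, -24] -> -46
  [-7, -12, 49, -41] -> [-12] -> -12
  [39, 40, -50, 37] -> [40, -50] -> -50

-8; 34; -46; -12; -50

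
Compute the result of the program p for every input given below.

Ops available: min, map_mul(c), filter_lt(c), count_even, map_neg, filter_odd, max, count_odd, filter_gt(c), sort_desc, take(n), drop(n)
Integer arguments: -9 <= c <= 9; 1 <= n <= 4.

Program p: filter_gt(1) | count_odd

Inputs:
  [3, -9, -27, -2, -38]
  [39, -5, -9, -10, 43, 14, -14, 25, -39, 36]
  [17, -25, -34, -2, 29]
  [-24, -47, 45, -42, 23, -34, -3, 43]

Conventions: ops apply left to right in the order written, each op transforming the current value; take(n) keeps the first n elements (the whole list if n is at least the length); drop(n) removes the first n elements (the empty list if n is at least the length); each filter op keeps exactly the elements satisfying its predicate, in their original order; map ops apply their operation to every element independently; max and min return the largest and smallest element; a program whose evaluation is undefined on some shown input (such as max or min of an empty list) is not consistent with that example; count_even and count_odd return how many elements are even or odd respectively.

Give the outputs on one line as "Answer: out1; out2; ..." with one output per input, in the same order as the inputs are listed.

Execution, op by op:
  [3, -9, -27, -2, -38] -> [3] -> 1
  [39, -5, -9, -10, 43, 14, -14, 25, -39, 36] -> [39, 43, 14, 25, 36] -> 3
  [17, -25, -34, -2, 29] -> [17, 29] -> 2
  [-24, -47, 45, -42, 23, -34, -3, 43] -> [45, 23, 43] -> 3

1; 3; 2; 3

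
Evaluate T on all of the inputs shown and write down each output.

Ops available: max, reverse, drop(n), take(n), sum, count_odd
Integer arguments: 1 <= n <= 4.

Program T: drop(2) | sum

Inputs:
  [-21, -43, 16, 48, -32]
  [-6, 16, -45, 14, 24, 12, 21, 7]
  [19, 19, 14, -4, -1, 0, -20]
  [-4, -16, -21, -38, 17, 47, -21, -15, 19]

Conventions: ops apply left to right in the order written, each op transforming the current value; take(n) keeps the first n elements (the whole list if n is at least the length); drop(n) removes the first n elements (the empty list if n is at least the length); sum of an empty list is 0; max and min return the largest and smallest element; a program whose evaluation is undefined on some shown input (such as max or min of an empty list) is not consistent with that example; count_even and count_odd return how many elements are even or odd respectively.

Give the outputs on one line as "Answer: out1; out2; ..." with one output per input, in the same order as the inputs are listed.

Execution, op by op:
  [-21, -43, 16, 48, -32] -> [16, 48, -32] -> 32
  [-6, 16, -45, 14, 24, 12, 21, 7] -> [-45, 14, 24, 12, 21, 7] -> 33
  [19, 19, 14, -4, -1, 0, -20] -> [14, -4, -1, 0, -20] -> -11
  [-4, -16, -21, -38, 17, 47, -21, -15, 19] -> [-21, -38, 17, 47, -21, -15, 19] -> -12

32; 33; -11; -12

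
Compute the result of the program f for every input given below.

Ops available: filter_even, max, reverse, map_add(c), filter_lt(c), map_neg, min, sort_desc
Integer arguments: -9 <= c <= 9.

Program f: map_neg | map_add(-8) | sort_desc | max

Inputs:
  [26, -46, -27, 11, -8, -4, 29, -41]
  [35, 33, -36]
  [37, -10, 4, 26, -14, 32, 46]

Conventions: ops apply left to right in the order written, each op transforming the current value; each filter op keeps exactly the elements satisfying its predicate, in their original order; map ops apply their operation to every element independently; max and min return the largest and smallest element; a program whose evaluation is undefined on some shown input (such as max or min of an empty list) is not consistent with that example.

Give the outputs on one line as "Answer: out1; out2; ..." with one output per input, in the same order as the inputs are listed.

38; 28; 6

Execution, op by op:
  [26, -46, -27, 11, -8, -4, 29, -41] -> [-26, 46, 27, -11, 8, 4, -29, 41] -> [-34, 38, 19, -19, 0, -4, -37, 33] -> [38, 33, 19, 0, -4, -19, -34, -37] -> 38
  [35, 33, -36] -> [-35, -33, 36] -> [-43, -41, 28] -> [28, -41, -43] -> 28
  [37, -10, 4, 26, -14, 32, 46] -> [-37, 10, -4, -26, 14, -32, -46] -> [-45, 2, -12, -34, 6, -40, -54] -> [6, 2, -12, -34, -40, -45, -54] -> 6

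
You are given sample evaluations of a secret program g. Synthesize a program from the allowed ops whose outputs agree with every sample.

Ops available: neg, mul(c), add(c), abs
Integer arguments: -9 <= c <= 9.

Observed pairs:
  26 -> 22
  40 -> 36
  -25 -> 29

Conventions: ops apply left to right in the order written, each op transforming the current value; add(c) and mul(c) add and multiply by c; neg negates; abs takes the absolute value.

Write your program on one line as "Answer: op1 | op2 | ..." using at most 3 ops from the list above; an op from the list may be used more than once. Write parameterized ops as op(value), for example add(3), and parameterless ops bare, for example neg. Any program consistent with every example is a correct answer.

add(-4) | abs

Check, running the answer program on each example:
  26 -> 22 -> 22
  40 -> 36 -> 36
  -25 -> -29 -> 29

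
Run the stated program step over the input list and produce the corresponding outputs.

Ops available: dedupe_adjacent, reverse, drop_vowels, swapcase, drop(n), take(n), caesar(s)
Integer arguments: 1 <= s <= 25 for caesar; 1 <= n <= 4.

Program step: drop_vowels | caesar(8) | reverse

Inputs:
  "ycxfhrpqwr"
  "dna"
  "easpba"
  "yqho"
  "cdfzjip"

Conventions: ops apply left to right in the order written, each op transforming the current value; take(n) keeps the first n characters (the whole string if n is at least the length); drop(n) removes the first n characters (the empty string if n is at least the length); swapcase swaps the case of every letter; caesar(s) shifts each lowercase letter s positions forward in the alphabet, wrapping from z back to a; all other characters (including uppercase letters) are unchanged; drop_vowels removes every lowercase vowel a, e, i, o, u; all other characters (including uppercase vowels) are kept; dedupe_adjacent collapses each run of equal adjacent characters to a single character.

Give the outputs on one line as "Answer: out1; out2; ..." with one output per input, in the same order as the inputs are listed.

"zeyxzpnfkg"; "vl"; "jxa"; "pyg"; "xrhnlk"

Execution, op by op:
  "ycxfhrpqwr" -> "ycxfhrpqwr" -> "gkfnpzxyez" -> "zeyxzpnfkg"
  "dna" -> "dn" -> "lv" -> "vl"
  "easpba" -> "spb" -> "axj" -> "jxa"
  "yqho" -> "yqh" -> "gyp" -> "pyg"
  "cdfzjip" -> "cdfzjp" -> "klnhrx" -> "xrhnlk"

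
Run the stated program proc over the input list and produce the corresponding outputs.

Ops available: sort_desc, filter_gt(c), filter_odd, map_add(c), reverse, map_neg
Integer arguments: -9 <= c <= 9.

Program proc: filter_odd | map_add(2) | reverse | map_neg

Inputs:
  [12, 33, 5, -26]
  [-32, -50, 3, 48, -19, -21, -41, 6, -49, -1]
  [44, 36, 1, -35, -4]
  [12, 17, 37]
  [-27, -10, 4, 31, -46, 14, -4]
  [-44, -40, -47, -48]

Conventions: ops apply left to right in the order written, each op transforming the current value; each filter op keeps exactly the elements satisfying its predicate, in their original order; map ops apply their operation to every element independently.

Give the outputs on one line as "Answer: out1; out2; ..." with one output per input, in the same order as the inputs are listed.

[-7, -35]; [-1, 47, 39, 19, 17, -5]; [33, -3]; [-39, -19]; [-33, 25]; [45]

Execution, op by op:
  [12, 33, 5, -26] -> [33, 5] -> [35, 7] -> [7, 35] -> [-7, -35]
  [-32, -50, 3, 48, -19, -21, -41, 6, -49, -1] -> [3, -19, -21, -41, -49, -1] -> [5, -17, -19, -39, -47, 1] -> [1, -47, -39, -19, -17, 5] -> [-1, 47, 39, 19, 17, -5]
  [44, 36, 1, -35, -4] -> [1, -35] -> [3, -33] -> [-33, 3] -> [33, -3]
  [12, 17, 37] -> [17, 37] -> [19, 39] -> [39, 19] -> [-39, -19]
  [-27, -10, 4, 31, -46, 14, -4] -> [-27, 31] -> [-25, 33] -> [33, -25] -> [-33, 25]
  [-44, -40, -47, -48] -> [-47] -> [-45] -> [-45] -> [45]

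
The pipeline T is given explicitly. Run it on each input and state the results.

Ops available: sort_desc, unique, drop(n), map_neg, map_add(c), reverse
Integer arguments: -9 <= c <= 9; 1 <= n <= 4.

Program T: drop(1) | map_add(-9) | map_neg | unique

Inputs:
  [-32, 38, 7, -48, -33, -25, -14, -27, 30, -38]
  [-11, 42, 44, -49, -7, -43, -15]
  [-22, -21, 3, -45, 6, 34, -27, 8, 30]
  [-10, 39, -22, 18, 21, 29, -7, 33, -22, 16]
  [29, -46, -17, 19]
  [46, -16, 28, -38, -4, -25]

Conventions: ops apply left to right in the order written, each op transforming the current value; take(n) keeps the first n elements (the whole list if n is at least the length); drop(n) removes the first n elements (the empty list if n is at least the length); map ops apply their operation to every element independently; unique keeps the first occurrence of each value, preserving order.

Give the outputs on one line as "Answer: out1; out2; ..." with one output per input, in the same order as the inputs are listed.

Execution, op by op:
  [-32, 38, 7, -48, -33, -25, -14, -27, 30, -38] -> [38, 7, -48, -33, -25, -14, -27, 30, -38] -> [29, -2, -57, -42, -34, -23, -36, 21, -47] -> [-29, 2, 57, 42, 34, 23, 36, -21, 47] -> [-29, 2, 57, 42, 34, 23, 36, -21, 47]
  [-11, 42, 44, -49, -7, -43, -15] -> [42, 44, -49, -7, -43, -15] -> [33, 35, -58, -16, -52, -24] -> [-33, -35, 58, 16, 52, 24] -> [-33, -35, 58, 16, 52, 24]
  [-22, -21, 3, -45, 6, 34, -27, 8, 30] -> [-21, 3, -45, 6, 34, -27, 8, 30] -> [-30, -6, -54, -3, 25, -36, -1, 21] -> [30, 6, 54, 3, -25, 36, 1, -21] -> [30, 6, 54, 3, -25, 36, 1, -21]
  [-10, 39, -22, 18, 21, 29, -7, 33, -22, 16] -> [39, -22, 18, 21, 29, -7, 33, -22, 16] -> [30, -31, 9, 12, 20, -16, 24, -31, 7] -> [-30, 31, -9, -12, -20, 16, -24, 31, -7] -> [-30, 31, -9, -12, -20, 16, -24, -7]
  [29, -46, -17, 19] -> [-46, -17, 19] -> [-55, -26, 10] -> [55, 26, -10] -> [55, 26, -10]
  [46, -16, 28, -38, -4, -25] -> [-16, 28, -38, -4, -25] -> [-25, 19, -47, -13, -34] -> [25, -19, 47, 13, 34] -> [25, -19, 47, 13, 34]

[-29, 2, 57, 42, 34, 23, 36, -21, 47]; [-33, -35, 58, 16, 52, 24]; [30, 6, 54, 3, -25, 36, 1, -21]; [-30, 31, -9, -12, -20, 16, -24, -7]; [55, 26, -10]; [25, -19, 47, 13, 34]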